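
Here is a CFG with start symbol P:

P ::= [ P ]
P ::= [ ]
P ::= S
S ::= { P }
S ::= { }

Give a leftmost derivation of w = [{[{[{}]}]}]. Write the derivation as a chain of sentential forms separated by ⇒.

P ⇒ [P]   [P ::= [ P ]]
[P] ⇒ [S]   [P ::= S]
[S] ⇒ [{P}]   [S ::= { P }]
[{P}] ⇒ [{[P]}]   [P ::= [ P ]]
[{[P]}] ⇒ [{[S]}]   [P ::= S]
[{[S]}] ⇒ [{[{P}]}]   [S ::= { P }]
[{[{P}]}] ⇒ [{[{[P]}]}]   [P ::= [ P ]]
[{[{[P]}]}] ⇒ [{[{[S]}]}]   [P ::= S]
[{[{[S]}]}] ⇒ [{[{[{}]}]}]   [S ::= { }]

P ⇒ [P] ⇒ [S] ⇒ [{P}] ⇒ [{[P]}] ⇒ [{[S]}] ⇒ [{[{P}]}] ⇒ [{[{[P]}]}] ⇒ [{[{[S]}]}] ⇒ [{[{[{}]}]}]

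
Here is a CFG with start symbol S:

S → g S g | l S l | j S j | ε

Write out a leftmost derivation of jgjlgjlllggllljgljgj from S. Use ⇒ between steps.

S ⇒ jSj ⇒ jgSgj ⇒ jgjSjgj ⇒ jgjlSljgj ⇒ jgjlgSgljgj ⇒ jgjlgjSjgljgj ⇒ jgjlgjlSljgljgj ⇒ jgjlgjllSlljgljgj ⇒ jgjlgjlllSllljgljgj ⇒ jgjlgjlllgSgllljgljgj ⇒ jgjlgjlllggllljgljgj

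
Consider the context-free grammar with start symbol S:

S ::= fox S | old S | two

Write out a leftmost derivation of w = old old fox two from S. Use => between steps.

S => old S => old old S => old old fox S => old old fox two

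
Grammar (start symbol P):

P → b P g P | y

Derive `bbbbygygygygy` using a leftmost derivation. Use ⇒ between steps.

P ⇒ bPgP   [P → b P g P]
bPgP ⇒ bbPgPgP   [P → b P g P]
bbPgPgP ⇒ bbbPgPgPgP   [P → b P g P]
bbbPgPgPgP ⇒ bbbbPgPgPgPgP   [P → b P g P]
bbbbPgPgPgPgP ⇒ bbbbygPgPgPgP   [P → y]
bbbbygPgPgPgP ⇒ bbbbygygPgPgP   [P → y]
bbbbygygPgPgP ⇒ bbbbygygygPgP   [P → y]
bbbbygygygPgP ⇒ bbbbygygygygP   [P → y]
bbbbygygygygP ⇒ bbbbygygygygy   [P → y]

P ⇒ bPgP ⇒ bbPgPgP ⇒ bbbPgPgPgP ⇒ bbbbPgPgPgPgP ⇒ bbbbygPgPgPgP ⇒ bbbbygygPgPgP ⇒ bbbbygygygPgP ⇒ bbbbygygygygP ⇒ bbbbygygygygy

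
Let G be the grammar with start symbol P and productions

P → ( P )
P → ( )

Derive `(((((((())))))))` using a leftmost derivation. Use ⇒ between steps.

P⇒(P)⇒((P))⇒(((P)))⇒((((P))))⇒(((((P)))))⇒((((((P))))))⇒(((((((P)))))))⇒(((((((())))))))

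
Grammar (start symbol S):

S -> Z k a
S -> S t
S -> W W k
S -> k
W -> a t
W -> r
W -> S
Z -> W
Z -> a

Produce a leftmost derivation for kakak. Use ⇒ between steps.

S⇒WWk⇒SWk⇒kWk⇒kSk⇒kZkak⇒kakak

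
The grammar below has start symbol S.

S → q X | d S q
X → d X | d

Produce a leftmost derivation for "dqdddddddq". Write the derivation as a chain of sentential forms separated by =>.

S => dSq   [S → d S q]
dSq => dqXq   [S → q X]
dqXq => dqdXq   [X → d X]
dqdXq => dqddXq   [X → d X]
dqddXq => dqdddXq   [X → d X]
dqdddXq => dqddddXq   [X → d X]
dqddddXq => dqdddddXq   [X → d X]
dqdddddXq => dqddddddXq   [X → d X]
dqddddddXq => dqdddddddq   [X → d]

S=>dSq=>dqXq=>dqdXq=>dqddXq=>dqdddXq=>dqddddXq=>dqdddddXq=>dqddddddXq=>dqdddddddq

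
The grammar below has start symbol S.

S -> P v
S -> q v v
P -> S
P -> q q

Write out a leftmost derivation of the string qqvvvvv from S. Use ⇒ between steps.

S⇒Pv⇒Sv⇒Pvv⇒Svv⇒Pvvv⇒Svvv⇒Pvvvv⇒Svvvv⇒Pvvvvv⇒qqvvvvv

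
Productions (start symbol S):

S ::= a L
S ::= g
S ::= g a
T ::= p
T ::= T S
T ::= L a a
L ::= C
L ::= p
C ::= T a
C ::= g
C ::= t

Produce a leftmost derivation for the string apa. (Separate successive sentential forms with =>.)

S => aL => aC => aTa => apa

S => aL   [S ::= a L]
aL => aC   [L ::= C]
aC => aTa   [C ::= T a]
aTa => apa   [T ::= p]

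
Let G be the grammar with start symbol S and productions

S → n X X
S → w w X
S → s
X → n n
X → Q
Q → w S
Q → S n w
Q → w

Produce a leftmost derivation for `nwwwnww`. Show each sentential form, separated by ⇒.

S ⇒ nXX   [S → n X X]
nXX ⇒ nQX   [X → Q]
nQX ⇒ nSnwX   [Q → S n w]
nSnwX ⇒ nwwXnwX   [S → w w X]
nwwXnwX ⇒ nwwQnwX   [X → Q]
nwwQnwX ⇒ nwwwnwX   [Q → w]
nwwwnwX ⇒ nwwwnwQ   [X → Q]
nwwwnwQ ⇒ nwwwnww   [Q → w]

S ⇒ nXX ⇒ nQX ⇒ nSnwX ⇒ nwwXnwX ⇒ nwwQnwX ⇒ nwwwnwX ⇒ nwwwnwQ ⇒ nwwwnww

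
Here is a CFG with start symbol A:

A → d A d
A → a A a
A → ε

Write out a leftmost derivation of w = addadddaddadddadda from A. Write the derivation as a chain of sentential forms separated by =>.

A => aAa => adAda => addAdda => addaAadda => addadAdadda => addaddAddadda => addadddAdddadda => addadddaAadddadda => addadddadAdadddadda => addadddaddadddadda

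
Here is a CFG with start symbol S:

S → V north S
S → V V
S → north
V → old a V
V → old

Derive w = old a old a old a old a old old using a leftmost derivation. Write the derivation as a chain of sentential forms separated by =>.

S => V V => old a V V => old a old a V V => old a old a old a V V => old a old a old a old a V V => old a old a old a old a old V => old a old a old a old a old old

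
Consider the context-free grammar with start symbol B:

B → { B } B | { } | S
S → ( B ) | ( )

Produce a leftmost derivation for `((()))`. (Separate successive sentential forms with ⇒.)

B ⇒ S   [B → S]
S ⇒ (B)   [S → ( B )]
(B) ⇒ (S)   [B → S]
(S) ⇒ ((B))   [S → ( B )]
((B)) ⇒ ((S))   [B → S]
((S)) ⇒ ((()))   [S → ( )]

B ⇒ S ⇒ (B) ⇒ (S) ⇒ ((B)) ⇒ ((S)) ⇒ ((()))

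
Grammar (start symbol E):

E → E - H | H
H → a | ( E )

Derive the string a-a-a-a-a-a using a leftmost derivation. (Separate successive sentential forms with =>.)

E => E-H   [E → E - H]
E-H => E-H-H   [E → E - H]
E-H-H => E-H-H-H   [E → E - H]
E-H-H-H => E-H-H-H-H   [E → E - H]
E-H-H-H-H => E-H-H-H-H-H   [E → E - H]
E-H-H-H-H-H => H-H-H-H-H-H   [E → H]
H-H-H-H-H-H => a-H-H-H-H-H   [H → a]
a-H-H-H-H-H => a-a-H-H-H-H   [H → a]
a-a-H-H-H-H => a-a-a-H-H-H   [H → a]
a-a-a-H-H-H => a-a-a-a-H-H   [H → a]
a-a-a-a-H-H => a-a-a-a-a-H   [H → a]
a-a-a-a-a-H => a-a-a-a-a-a   [H → a]

E => E-H => E-H-H => E-H-H-H => E-H-H-H-H => E-H-H-H-H-H => H-H-H-H-H-H => a-H-H-H-H-H => a-a-H-H-H-H => a-a-a-H-H-H => a-a-a-a-H-H => a-a-a-a-a-H => a-a-a-a-a-a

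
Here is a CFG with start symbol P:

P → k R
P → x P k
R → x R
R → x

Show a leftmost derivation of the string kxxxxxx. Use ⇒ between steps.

P⇒kR⇒kxR⇒kxxR⇒kxxxR⇒kxxxxR⇒kxxxxxR⇒kxxxxxx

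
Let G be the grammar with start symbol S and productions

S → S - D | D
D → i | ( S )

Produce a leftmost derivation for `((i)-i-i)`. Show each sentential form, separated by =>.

S => D => (S) => (S-D) => (S-D-D) => (D-D-D) => ((S)-D-D) => ((D)-D-D) => ((i)-D-D) => ((i)-i-D) => ((i)-i-i)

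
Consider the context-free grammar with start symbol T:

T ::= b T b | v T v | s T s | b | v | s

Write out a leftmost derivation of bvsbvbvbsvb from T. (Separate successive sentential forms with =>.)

T => bTb => bvTvb => bvsTsvb => bvsbTbsvb => bvsbvTvbsvb => bvsbvbvbsvb

T => bTb   [T ::= b T b]
bTb => bvTvb   [T ::= v T v]
bvTvb => bvsTsvb   [T ::= s T s]
bvsTsvb => bvsbTbsvb   [T ::= b T b]
bvsbTbsvb => bvsbvTvbsvb   [T ::= v T v]
bvsbvTvbsvb => bvsbvbvbsvb   [T ::= b]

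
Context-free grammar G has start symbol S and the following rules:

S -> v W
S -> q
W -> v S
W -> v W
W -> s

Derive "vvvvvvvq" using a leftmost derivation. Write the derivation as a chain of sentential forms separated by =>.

S => vW   [S -> v W]
vW => vvS   [W -> v S]
vvS => vvvW   [S -> v W]
vvvW => vvvvS   [W -> v S]
vvvvS => vvvvvW   [S -> v W]
vvvvvW => vvvvvvW   [W -> v W]
vvvvvvW => vvvvvvvS   [W -> v S]
vvvvvvvS => vvvvvvvq   [S -> q]

S => vW => vvS => vvvW => vvvvS => vvvvvW => vvvvvvW => vvvvvvvS => vvvvvvvq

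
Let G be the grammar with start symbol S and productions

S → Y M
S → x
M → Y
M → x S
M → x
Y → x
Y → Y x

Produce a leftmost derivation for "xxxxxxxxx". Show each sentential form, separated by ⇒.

S ⇒ YM   [S → Y M]
YM ⇒ YxM   [Y → Y x]
YxM ⇒ YxxM   [Y → Y x]
YxxM ⇒ YxxxM   [Y → Y x]
YxxxM ⇒ YxxxxM   [Y → Y x]
YxxxxM ⇒ YxxxxxM   [Y → Y x]
YxxxxxM ⇒ YxxxxxxM   [Y → Y x]
YxxxxxxM ⇒ xxxxxxxM   [Y → x]
xxxxxxxM ⇒ xxxxxxxxS   [M → x S]
xxxxxxxxS ⇒ xxxxxxxxx   [S → x]

S ⇒ YM ⇒ YxM ⇒ YxxM ⇒ YxxxM ⇒ YxxxxM ⇒ YxxxxxM ⇒ YxxxxxxM ⇒ xxxxxxxM ⇒ xxxxxxxxS ⇒ xxxxxxxxx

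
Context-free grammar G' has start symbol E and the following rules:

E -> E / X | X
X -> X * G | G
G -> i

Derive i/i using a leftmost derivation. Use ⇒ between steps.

E ⇒ E/X ⇒ X/X ⇒ G/X ⇒ i/X ⇒ i/G ⇒ i/i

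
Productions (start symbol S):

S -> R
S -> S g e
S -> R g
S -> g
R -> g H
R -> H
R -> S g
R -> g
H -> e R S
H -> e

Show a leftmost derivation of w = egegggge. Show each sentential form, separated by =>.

S => R   [S -> R]
R => H   [R -> H]
H => eRS   [H -> e R S]
eRS => egHS   [R -> g H]
egHS => egeS   [H -> e]
egeS => egeSge   [S -> S g e]
egeSge => egeRgge   [S -> R g]
egeRgge => egeSggge   [R -> S g]
egeSggge => egeRggge   [S -> R]
egeRggge => egegggge   [R -> g]

S => R => H => eRS => egHS => egeS => egeSge => egeRgge => egeSggge => egeRggge => egegggge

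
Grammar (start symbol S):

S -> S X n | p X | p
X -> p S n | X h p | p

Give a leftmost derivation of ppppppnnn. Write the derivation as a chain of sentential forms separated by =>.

S => SXn   [S -> S X n]
SXn => pXn   [S -> p]
pXn => ppSnn   [X -> p S n]
ppSnn => pppXnn   [S -> p X]
pppXnn => ppppSnnn   [X -> p S n]
ppppSnnn => pppppXnnn   [S -> p X]
pppppXnnn => ppppppnnn   [X -> p]

S => SXn => pXn => ppSnn => pppXnn => ppppSnnn => pppppXnnn => ppppppnnn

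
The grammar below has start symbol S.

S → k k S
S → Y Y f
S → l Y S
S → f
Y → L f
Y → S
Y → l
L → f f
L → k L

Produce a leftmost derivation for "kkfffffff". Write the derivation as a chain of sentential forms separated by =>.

S => kkS => kkYYf => kkLfYf => kkfffYf => kkfffLff => kkfffffff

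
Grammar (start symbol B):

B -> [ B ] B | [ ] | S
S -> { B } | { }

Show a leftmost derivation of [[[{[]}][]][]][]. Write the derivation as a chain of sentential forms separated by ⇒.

B ⇒ [B]B ⇒ [[B]B]B ⇒ [[[B]B]B]B ⇒ [[[S]B]B]B ⇒ [[[{B}]B]B]B ⇒ [[[{[]}]B]B]B ⇒ [[[{[]}][]]B]B ⇒ [[[{[]}][]][]]B ⇒ [[[{[]}][]][]][]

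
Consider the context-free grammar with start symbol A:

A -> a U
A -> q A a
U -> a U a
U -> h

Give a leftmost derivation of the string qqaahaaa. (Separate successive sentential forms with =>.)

A => qAa => qqAaa => qqaUaa => qqaaUaaa => qqaahaaa

A => qAa   [A -> q A a]
qAa => qqAaa   [A -> q A a]
qqAaa => qqaUaa   [A -> a U]
qqaUaa => qqaaUaaa   [U -> a U a]
qqaaUaaa => qqaahaaa   [U -> h]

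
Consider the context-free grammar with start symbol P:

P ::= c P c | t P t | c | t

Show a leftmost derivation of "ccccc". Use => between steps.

P => cPc   [P ::= c P c]
cPc => ccPcc   [P ::= c P c]
ccPcc => ccccc   [P ::= c]

P => cPc => ccPcc => ccccc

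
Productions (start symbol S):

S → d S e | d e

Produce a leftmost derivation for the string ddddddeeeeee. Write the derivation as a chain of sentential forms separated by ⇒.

S ⇒ dSe   [S → d S e]
dSe ⇒ ddSee   [S → d S e]
ddSee ⇒ dddSeee   [S → d S e]
dddSeee ⇒ ddddSeeee   [S → d S e]
ddddSeeee ⇒ dddddSeeeee   [S → d S e]
dddddSeeeee ⇒ ddddddeeeeee   [S → d e]

S⇒dSe⇒ddSee⇒dddSeee⇒ddddSeeee⇒dddddSeeeee⇒ddddddeeeeee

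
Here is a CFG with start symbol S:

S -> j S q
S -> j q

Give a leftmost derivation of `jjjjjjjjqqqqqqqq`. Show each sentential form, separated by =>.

S => jSq => jjSqq => jjjSqqq => jjjjSqqqq => jjjjjSqqqqq => jjjjjjSqqqqqq => jjjjjjjSqqqqqqq => jjjjjjjjqqqqqqqq

S => jSq   [S -> j S q]
jSq => jjSqq   [S -> j S q]
jjSqq => jjjSqqq   [S -> j S q]
jjjSqqq => jjjjSqqqq   [S -> j S q]
jjjjSqqqq => jjjjjSqqqqq   [S -> j S q]
jjjjjSqqqqq => jjjjjjSqqqqqq   [S -> j S q]
jjjjjjSqqqqqq => jjjjjjjSqqqqqqq   [S -> j S q]
jjjjjjjSqqqqqqq => jjjjjjjjqqqqqqqq   [S -> j q]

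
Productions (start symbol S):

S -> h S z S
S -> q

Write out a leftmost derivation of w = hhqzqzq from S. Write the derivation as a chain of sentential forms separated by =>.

S => hSzS   [S -> h S z S]
hSzS => hhSzSzS   [S -> h S z S]
hhSzSzS => hhqzSzS   [S -> q]
hhqzSzS => hhqzqzS   [S -> q]
hhqzqzS => hhqzqzq   [S -> q]

S => hSzS => hhSzSzS => hhqzSzS => hhqzqzS => hhqzqzq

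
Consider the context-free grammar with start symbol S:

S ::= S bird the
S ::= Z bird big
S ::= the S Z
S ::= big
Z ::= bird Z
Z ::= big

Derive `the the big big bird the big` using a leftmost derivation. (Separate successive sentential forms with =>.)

S => the S Z   [S ::= the S Z]
the S Z => the S bird the Z   [S ::= S bird the]
the S bird the Z => the the S Z bird the Z   [S ::= the S Z]
the the S Z bird the Z => the the big Z bird the Z   [S ::= big]
the the big Z bird the Z => the the big big bird the Z   [Z ::= big]
the the big big bird the Z => the the big big bird the big   [Z ::= big]

S => the S Z => the S bird the Z => the the S Z bird the Z => the the big Z bird the Z => the the big big bird the Z => the the big big bird the big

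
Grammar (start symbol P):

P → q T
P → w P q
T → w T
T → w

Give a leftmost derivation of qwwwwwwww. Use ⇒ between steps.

P ⇒ qT   [P → q T]
qT ⇒ qwT   [T → w T]
qwT ⇒ qwwT   [T → w T]
qwwT ⇒ qwwwT   [T → w T]
qwwwT ⇒ qwwwwT   [T → w T]
qwwwwT ⇒ qwwwwwT   [T → w T]
qwwwwwT ⇒ qwwwwwwT   [T → w T]
qwwwwwwT ⇒ qwwwwwwwT   [T → w T]
qwwwwwwwT ⇒ qwwwwwwww   [T → w]

P ⇒ qT ⇒ qwT ⇒ qwwT ⇒ qwwwT ⇒ qwwwwT ⇒ qwwwwwT ⇒ qwwwwwwT ⇒ qwwwwwwwT ⇒ qwwwwwwww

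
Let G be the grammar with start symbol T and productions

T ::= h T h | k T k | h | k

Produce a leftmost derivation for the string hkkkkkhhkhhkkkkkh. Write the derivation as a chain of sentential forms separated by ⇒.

T⇒hTh⇒hkTkh⇒hkkTkkh⇒hkkkTkkkh⇒hkkkkTkkkkh⇒hkkkkkTkkkkkh⇒hkkkkkhThkkkkkh⇒hkkkkkhhThhkkkkkh⇒hkkkkkhhkhhkkkkkh

T ⇒ hTh   [T ::= h T h]
hTh ⇒ hkTkh   [T ::= k T k]
hkTkh ⇒ hkkTkkh   [T ::= k T k]
hkkTkkh ⇒ hkkkTkkkh   [T ::= k T k]
hkkkTkkkh ⇒ hkkkkTkkkkh   [T ::= k T k]
hkkkkTkkkkh ⇒ hkkkkkTkkkkkh   [T ::= k T k]
hkkkkkTkkkkkh ⇒ hkkkkkhThkkkkkh   [T ::= h T h]
hkkkkkhThkkkkkh ⇒ hkkkkkhhThhkkkkkh   [T ::= h T h]
hkkkkkhhThhkkkkkh ⇒ hkkkkkhhkhhkkkkkh   [T ::= k]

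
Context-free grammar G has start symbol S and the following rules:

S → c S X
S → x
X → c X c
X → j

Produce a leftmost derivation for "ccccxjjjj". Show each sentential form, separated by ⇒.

S ⇒ cSX   [S → c S X]
cSX ⇒ ccSXX   [S → c S X]
ccSXX ⇒ cccSXXX   [S → c S X]
cccSXXX ⇒ ccccSXXXX   [S → c S X]
ccccSXXXX ⇒ ccccxXXXX   [S → x]
ccccxXXXX ⇒ ccccxjXXX   [X → j]
ccccxjXXX ⇒ ccccxjjXX   [X → j]
ccccxjjXX ⇒ ccccxjjjX   [X → j]
ccccxjjjX ⇒ ccccxjjjj   [X → j]

S⇒cSX⇒ccSXX⇒cccSXXX⇒ccccSXXXX⇒ccccxXXXX⇒ccccxjXXX⇒ccccxjjXX⇒ccccxjjjX⇒ccccxjjjj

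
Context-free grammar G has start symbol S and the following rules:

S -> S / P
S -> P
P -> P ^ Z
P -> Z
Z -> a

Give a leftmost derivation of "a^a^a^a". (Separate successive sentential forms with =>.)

S => P => P^Z => P^Z^Z => P^Z^Z^Z => Z^Z^Z^Z => a^Z^Z^Z => a^a^Z^Z => a^a^a^Z => a^a^a^a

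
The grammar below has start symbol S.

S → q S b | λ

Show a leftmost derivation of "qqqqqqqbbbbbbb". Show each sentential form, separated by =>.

S => qSb => qqSbb => qqqSbbb => qqqqSbbbb => qqqqqSbbbbb => qqqqqqSbbbbbb => qqqqqqqSbbbbbbb => qqqqqqqbbbbbbb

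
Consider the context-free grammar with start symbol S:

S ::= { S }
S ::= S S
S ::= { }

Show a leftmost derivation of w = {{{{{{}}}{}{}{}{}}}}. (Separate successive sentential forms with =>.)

S => {S}   [S ::= { S }]
{S} => {{S}}   [S ::= { S }]
{{S}} => {{{S}}}   [S ::= { S }]
{{{S}}} => {{{SS}}}   [S ::= S S]
{{{SS}}} => {{{SSS}}}   [S ::= S S]
{{{SSS}}} => {{{SSSS}}}   [S ::= S S]
{{{SSSS}}} => {{{SSSSS}}}   [S ::= S S]
{{{SSSSS}}} => {{{{S}SSSS}}}   [S ::= { S }]
{{{{S}SSSS}}} => {{{{{S}}SSSS}}}   [S ::= { S }]
{{{{{S}}SSSS}}} => {{{{{{}}}SSSS}}}   [S ::= { }]
{{{{{{}}}SSSS}}} => {{{{{{}}}{}SSS}}}   [S ::= { }]
{{{{{{}}}{}SSS}}} => {{{{{{}}}{}{}SS}}}   [S ::= { }]
{{{{{{}}}{}{}SS}}} => {{{{{{}}}{}{}{}S}}}   [S ::= { }]
{{{{{{}}}{}{}{}S}}} => {{{{{{}}}{}{}{}{}}}}   [S ::= { }]

S=>{S}=>{{S}}=>{{{S}}}=>{{{SS}}}=>{{{SSS}}}=>{{{SSSS}}}=>{{{SSSSS}}}=>{{{{S}SSSS}}}=>{{{{{S}}SSSS}}}=>{{{{{{}}}SSSS}}}=>{{{{{{}}}{}SSS}}}=>{{{{{{}}}{}{}SS}}}=>{{{{{{}}}{}{}{}S}}}=>{{{{{{}}}{}{}{}{}}}}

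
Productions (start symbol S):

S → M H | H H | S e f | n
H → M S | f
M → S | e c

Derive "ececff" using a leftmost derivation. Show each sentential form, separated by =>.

S => MH => ecH => ecMS => ececS => ececHH => ececfH => ececff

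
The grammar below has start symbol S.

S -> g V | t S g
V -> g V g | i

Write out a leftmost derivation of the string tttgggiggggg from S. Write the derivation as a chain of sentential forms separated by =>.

S => tSg => ttSgg => tttSggg => tttgVggg => tttggVgggg => tttgggVggggg => tttgggiggggg

S => tSg   [S -> t S g]
tSg => ttSgg   [S -> t S g]
ttSgg => tttSggg   [S -> t S g]
tttSggg => tttgVggg   [S -> g V]
tttgVggg => tttggVgggg   [V -> g V g]
tttggVgggg => tttgggVggggg   [V -> g V g]
tttgggVggggg => tttgggiggggg   [V -> i]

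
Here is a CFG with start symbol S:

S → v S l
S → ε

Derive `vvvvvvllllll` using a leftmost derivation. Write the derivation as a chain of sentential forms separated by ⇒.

S⇒vSl⇒vvSll⇒vvvSlll⇒vvvvSllll⇒vvvvvSlllll⇒vvvvvvSllllll⇒vvvvvvllllll

S ⇒ vSl   [S → v S l]
vSl ⇒ vvSll   [S → v S l]
vvSll ⇒ vvvSlll   [S → v S l]
vvvSlll ⇒ vvvvSllll   [S → v S l]
vvvvSllll ⇒ vvvvvSlllll   [S → v S l]
vvvvvSlllll ⇒ vvvvvvSllllll   [S → v S l]
vvvvvvSllllll ⇒ vvvvvvllllll   [S → ε]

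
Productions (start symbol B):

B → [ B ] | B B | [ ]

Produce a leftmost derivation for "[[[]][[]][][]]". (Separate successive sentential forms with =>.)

B => [B] => [BB] => [[B]B] => [[[]]B] => [[[]]BB] => [[[]]BBB] => [[[]][B]BB] => [[[]][[]]BB] => [[[]][[]][]B] => [[[]][[]][][]]

B => [B]   [B → [ B ]]
[B] => [BB]   [B → B B]
[BB] => [[B]B]   [B → [ B ]]
[[B]B] => [[[]]B]   [B → [ ]]
[[[]]B] => [[[]]BB]   [B → B B]
[[[]]BB] => [[[]]BBB]   [B → B B]
[[[]]BBB] => [[[]][B]BB]   [B → [ B ]]
[[[]][B]BB] => [[[]][[]]BB]   [B → [ ]]
[[[]][[]]BB] => [[[]][[]][]B]   [B → [ ]]
[[[]][[]][]B] => [[[]][[]][][]]   [B → [ ]]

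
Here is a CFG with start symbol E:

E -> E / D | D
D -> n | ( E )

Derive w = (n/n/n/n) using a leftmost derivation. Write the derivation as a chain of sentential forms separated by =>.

E => D => (E) => (E/D) => (E/D/D) => (E/D/D/D) => (D/D/D/D) => (n/D/D/D) => (n/n/D/D) => (n/n/n/D) => (n/n/n/n)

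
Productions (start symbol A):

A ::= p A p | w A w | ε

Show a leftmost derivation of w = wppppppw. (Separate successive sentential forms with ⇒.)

A ⇒ wAw ⇒ wpApw ⇒ wppAppw ⇒ wpppApppw ⇒ wppppppw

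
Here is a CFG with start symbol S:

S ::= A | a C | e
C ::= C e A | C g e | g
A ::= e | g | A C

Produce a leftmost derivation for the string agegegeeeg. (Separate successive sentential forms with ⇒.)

S ⇒ aC ⇒ aCeA ⇒ aCeAeA ⇒ aCeAeAeA ⇒ aCeAeAeAeA ⇒ ageAeAeAeA ⇒ agegeAeAeA ⇒ agegegeAeA ⇒ agegegeeeA ⇒ agegegeeeg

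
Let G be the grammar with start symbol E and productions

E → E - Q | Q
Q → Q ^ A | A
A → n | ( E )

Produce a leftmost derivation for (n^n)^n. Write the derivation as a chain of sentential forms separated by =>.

E=>Q=>Q^A=>A^A=>(E)^A=>(Q)^A=>(Q^A)^A=>(A^A)^A=>(n^A)^A=>(n^n)^A=>(n^n)^n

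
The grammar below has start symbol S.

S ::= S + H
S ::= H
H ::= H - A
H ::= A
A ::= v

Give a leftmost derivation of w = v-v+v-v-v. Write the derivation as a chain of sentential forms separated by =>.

S => S+H   [S ::= S + H]
S+H => H+H   [S ::= H]
H+H => H-A+H   [H ::= H - A]
H-A+H => A-A+H   [H ::= A]
A-A+H => v-A+H   [A ::= v]
v-A+H => v-v+H   [A ::= v]
v-v+H => v-v+H-A   [H ::= H - A]
v-v+H-A => v-v+H-A-A   [H ::= H - A]
v-v+H-A-A => v-v+A-A-A   [H ::= A]
v-v+A-A-A => v-v+v-A-A   [A ::= v]
v-v+v-A-A => v-v+v-v-A   [A ::= v]
v-v+v-v-A => v-v+v-v-v   [A ::= v]

S => S+H => H+H => H-A+H => A-A+H => v-A+H => v-v+H => v-v+H-A => v-v+H-A-A => v-v+A-A-A => v-v+v-A-A => v-v+v-v-A => v-v+v-v-v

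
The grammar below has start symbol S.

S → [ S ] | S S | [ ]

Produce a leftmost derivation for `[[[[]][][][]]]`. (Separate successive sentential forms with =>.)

S=>[S]=>[[S]]=>[[SS]]=>[[[S]S]]=>[[[[]]S]]=>[[[[]]SS]]=>[[[[]]SSS]]=>[[[[]][]SS]]=>[[[[]][][]S]]=>[[[[]][][][]]]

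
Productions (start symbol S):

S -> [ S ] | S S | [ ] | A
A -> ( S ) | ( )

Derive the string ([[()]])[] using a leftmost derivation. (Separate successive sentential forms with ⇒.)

S ⇒ SS   [S -> S S]
SS ⇒ AS   [S -> A]
AS ⇒ (S)S   [A -> ( S )]
(S)S ⇒ ([S])S   [S -> [ S ]]
([S])S ⇒ ([[S]])S   [S -> [ S ]]
([[S]])S ⇒ ([[A]])S   [S -> A]
([[A]])S ⇒ ([[()]])S   [A -> ( )]
([[()]])S ⇒ ([[()]])[]   [S -> [ ]]

S ⇒ SS ⇒ AS ⇒ (S)S ⇒ ([S])S ⇒ ([[S]])S ⇒ ([[A]])S ⇒ ([[()]])S ⇒ ([[()]])[]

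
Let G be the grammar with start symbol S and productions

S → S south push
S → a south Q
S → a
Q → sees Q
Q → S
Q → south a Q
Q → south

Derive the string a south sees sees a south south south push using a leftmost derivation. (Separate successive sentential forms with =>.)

S => a south Q => a south sees Q => a south sees sees Q => a south sees sees S => a south sees sees S south push => a south sees sees a south Q south push => a south sees sees a south south south push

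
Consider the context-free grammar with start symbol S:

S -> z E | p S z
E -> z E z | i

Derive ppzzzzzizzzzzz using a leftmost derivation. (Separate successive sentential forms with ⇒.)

S ⇒ pSz   [S -> p S z]
pSz ⇒ ppSzz   [S -> p S z]
ppSzz ⇒ ppzEzz   [S -> z E]
ppzEzz ⇒ ppzzEzzz   [E -> z E z]
ppzzEzzz ⇒ ppzzzEzzzz   [E -> z E z]
ppzzzEzzzz ⇒ ppzzzzEzzzzz   [E -> z E z]
ppzzzzEzzzzz ⇒ ppzzzzzEzzzzzz   [E -> z E z]
ppzzzzzEzzzzzz ⇒ ppzzzzzizzzzzz   [E -> i]

S⇒pSz⇒ppSzz⇒ppzEzz⇒ppzzEzzz⇒ppzzzEzzzz⇒ppzzzzEzzzzz⇒ppzzzzzEzzzzzz⇒ppzzzzzizzzzzz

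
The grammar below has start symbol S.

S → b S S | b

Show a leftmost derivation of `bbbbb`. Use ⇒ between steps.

S ⇒ bSS ⇒ bbS ⇒ bbbSS ⇒ bbbbS ⇒ bbbbb

S ⇒ bSS   [S → b S S]
bSS ⇒ bbS   [S → b]
bbS ⇒ bbbSS   [S → b S S]
bbbSS ⇒ bbbbS   [S → b]
bbbbS ⇒ bbbbb   [S → b]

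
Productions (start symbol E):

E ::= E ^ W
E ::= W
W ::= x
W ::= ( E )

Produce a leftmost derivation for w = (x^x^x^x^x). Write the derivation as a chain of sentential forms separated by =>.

E => W   [E ::= W]
W => (E)   [W ::= ( E )]
(E) => (E^W)   [E ::= E ^ W]
(E^W) => (E^W^W)   [E ::= E ^ W]
(E^W^W) => (E^W^W^W)   [E ::= E ^ W]
(E^W^W^W) => (E^W^W^W^W)   [E ::= E ^ W]
(E^W^W^W^W) => (W^W^W^W^W)   [E ::= W]
(W^W^W^W^W) => (x^W^W^W^W)   [W ::= x]
(x^W^W^W^W) => (x^x^W^W^W)   [W ::= x]
(x^x^W^W^W) => (x^x^x^W^W)   [W ::= x]
(x^x^x^W^W) => (x^x^x^x^W)   [W ::= x]
(x^x^x^x^W) => (x^x^x^x^x)   [W ::= x]

E=>W=>(E)=>(E^W)=>(E^W^W)=>(E^W^W^W)=>(E^W^W^W^W)=>(W^W^W^W^W)=>(x^W^W^W^W)=>(x^x^W^W^W)=>(x^x^x^W^W)=>(x^x^x^x^W)=>(x^x^x^x^x)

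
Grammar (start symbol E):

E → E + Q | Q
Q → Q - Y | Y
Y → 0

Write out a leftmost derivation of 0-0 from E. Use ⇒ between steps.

E⇒Q⇒Q-Y⇒Y-Y⇒0-Y⇒0-0

E ⇒ Q   [E → Q]
Q ⇒ Q-Y   [Q → Q - Y]
Q-Y ⇒ Y-Y   [Q → Y]
Y-Y ⇒ 0-Y   [Y → 0]
0-Y ⇒ 0-0   [Y → 0]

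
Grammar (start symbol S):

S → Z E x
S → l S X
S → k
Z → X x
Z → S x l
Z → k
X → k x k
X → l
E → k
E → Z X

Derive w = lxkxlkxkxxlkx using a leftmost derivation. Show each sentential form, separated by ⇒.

S⇒ZEx⇒SxlEx⇒ZExxlEx⇒XxExxlEx⇒lxExxlEx⇒lxZXxxlEx⇒lxSxlXxxlEx⇒lxkxlXxxlEx⇒lxkxlkxkxxlEx⇒lxkxlkxkxxlkx

S ⇒ ZEx   [S → Z E x]
ZEx ⇒ SxlEx   [Z → S x l]
SxlEx ⇒ ZExxlEx   [S → Z E x]
ZExxlEx ⇒ XxExxlEx   [Z → X x]
XxExxlEx ⇒ lxExxlEx   [X → l]
lxExxlEx ⇒ lxZXxxlEx   [E → Z X]
lxZXxxlEx ⇒ lxSxlXxxlEx   [Z → S x l]
lxSxlXxxlEx ⇒ lxkxlXxxlEx   [S → k]
lxkxlXxxlEx ⇒ lxkxlkxkxxlEx   [X → k x k]
lxkxlkxkxxlEx ⇒ lxkxlkxkxxlkx   [E → k]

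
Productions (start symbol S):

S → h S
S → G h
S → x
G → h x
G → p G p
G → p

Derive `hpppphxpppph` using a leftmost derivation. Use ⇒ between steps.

S⇒hS⇒hGh⇒hpGph⇒hppGpph⇒hpppGppph⇒hppppGpppph⇒hpppphxpppph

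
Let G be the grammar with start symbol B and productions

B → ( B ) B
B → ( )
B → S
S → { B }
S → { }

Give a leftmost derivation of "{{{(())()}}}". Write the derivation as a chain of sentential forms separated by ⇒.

B ⇒ S   [B → S]
S ⇒ {B}   [S → { B }]
{B} ⇒ {S}   [B → S]
{S} ⇒ {{B}}   [S → { B }]
{{B}} ⇒ {{S}}   [B → S]
{{S}} ⇒ {{{B}}}   [S → { B }]
{{{B}}} ⇒ {{{(B)B}}}   [B → ( B ) B]
{{{(B)B}}} ⇒ {{{(())B}}}   [B → ( )]
{{{(())B}}} ⇒ {{{(())()}}}   [B → ( )]

B ⇒ S ⇒ {B} ⇒ {S} ⇒ {{B}} ⇒ {{S}} ⇒ {{{B}}} ⇒ {{{(B)B}}} ⇒ {{{(())B}}} ⇒ {{{(())()}}}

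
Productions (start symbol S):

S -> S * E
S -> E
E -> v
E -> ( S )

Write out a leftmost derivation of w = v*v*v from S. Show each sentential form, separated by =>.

S => S*E => S*E*E => E*E*E => v*E*E => v*v*E => v*v*v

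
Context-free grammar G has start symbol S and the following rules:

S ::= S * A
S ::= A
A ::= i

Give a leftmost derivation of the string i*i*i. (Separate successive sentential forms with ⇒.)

S ⇒ S*A ⇒ S*A*A ⇒ A*A*A ⇒ i*A*A ⇒ i*i*A ⇒ i*i*i

S ⇒ S*A   [S ::= S * A]
S*A ⇒ S*A*A   [S ::= S * A]
S*A*A ⇒ A*A*A   [S ::= A]
A*A*A ⇒ i*A*A   [A ::= i]
i*A*A ⇒ i*i*A   [A ::= i]
i*i*A ⇒ i*i*i   [A ::= i]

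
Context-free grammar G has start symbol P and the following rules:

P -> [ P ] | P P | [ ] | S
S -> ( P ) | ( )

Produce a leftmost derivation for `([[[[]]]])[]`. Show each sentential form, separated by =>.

P => PP => SP => (P)P => ([P])P => ([[P]])P => ([[[P]]])P => ([[[[]]]])P => ([[[[]]]])[]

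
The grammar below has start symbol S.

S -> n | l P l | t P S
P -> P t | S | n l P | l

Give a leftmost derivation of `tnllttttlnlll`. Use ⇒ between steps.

S ⇒ tPS ⇒ tPtS ⇒ tPttS ⇒ tnlPttS ⇒ tnlPtttS ⇒ tnlPttttS ⇒ tnllttttS ⇒ tnllttttlPl ⇒ tnllttttlnlPl ⇒ tnllttttlnlll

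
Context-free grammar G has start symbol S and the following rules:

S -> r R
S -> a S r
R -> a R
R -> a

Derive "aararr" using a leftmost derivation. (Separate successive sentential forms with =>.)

S => aSr => aaSrr => aarRrr => aararr

S => aSr   [S -> a S r]
aSr => aaSrr   [S -> a S r]
aaSrr => aarRrr   [S -> r R]
aarRrr => aararr   [R -> a]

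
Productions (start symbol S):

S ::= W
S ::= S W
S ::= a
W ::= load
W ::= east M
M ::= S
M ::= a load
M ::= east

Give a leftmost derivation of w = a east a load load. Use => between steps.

S => S W => S W W => a W W => a east M W => a east S W => a east S W W => a east a W W => a east a load W => a east a load load

S => S W   [S ::= S W]
S W => S W W   [S ::= S W]
S W W => a W W   [S ::= a]
a W W => a east M W   [W ::= east M]
a east M W => a east S W   [M ::= S]
a east S W => a east S W W   [S ::= S W]
a east S W W => a east a W W   [S ::= a]
a east a W W => a east a load W   [W ::= load]
a east a load W => a east a load load   [W ::= load]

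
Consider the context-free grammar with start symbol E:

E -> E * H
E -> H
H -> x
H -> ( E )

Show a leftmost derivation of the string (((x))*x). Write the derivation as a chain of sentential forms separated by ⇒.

E ⇒ H   [E -> H]
H ⇒ (E)   [H -> ( E )]
(E) ⇒ (E*H)   [E -> E * H]
(E*H) ⇒ (H*H)   [E -> H]
(H*H) ⇒ ((E)*H)   [H -> ( E )]
((E)*H) ⇒ ((H)*H)   [E -> H]
((H)*H) ⇒ (((E))*H)   [H -> ( E )]
(((E))*H) ⇒ (((H))*H)   [E -> H]
(((H))*H) ⇒ (((x))*H)   [H -> x]
(((x))*H) ⇒ (((x))*x)   [H -> x]

E⇒H⇒(E)⇒(E*H)⇒(H*H)⇒((E)*H)⇒((H)*H)⇒(((E))*H)⇒(((H))*H)⇒(((x))*H)⇒(((x))*x)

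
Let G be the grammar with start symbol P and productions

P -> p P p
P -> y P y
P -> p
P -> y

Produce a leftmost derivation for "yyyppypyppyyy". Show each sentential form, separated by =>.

P => yPy   [P -> y P y]
yPy => yyPyy   [P -> y P y]
yyPyy => yyyPyyy   [P -> y P y]
yyyPyyy => yyypPpyyy   [P -> p P p]
yyypPpyyy => yyyppPppyyy   [P -> p P p]
yyyppPppyyy => yyyppyPyppyyy   [P -> y P y]
yyyppyPyppyyy => yyyppypyppyyy   [P -> p]

P => yPy => yyPyy => yyyPyyy => yyypPpyyy => yyyppPppyyy => yyyppyPyppyyy => yyyppypyppyyy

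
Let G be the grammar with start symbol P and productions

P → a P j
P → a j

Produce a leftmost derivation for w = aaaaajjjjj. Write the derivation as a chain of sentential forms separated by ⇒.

P ⇒ aPj   [P → a P j]
aPj ⇒ aaPjj   [P → a P j]
aaPjj ⇒ aaaPjjj   [P → a P j]
aaaPjjj ⇒ aaaaPjjjj   [P → a P j]
aaaaPjjjj ⇒ aaaaajjjjj   [P → a j]

P ⇒ aPj ⇒ aaPjj ⇒ aaaPjjj ⇒ aaaaPjjjj ⇒ aaaaajjjjj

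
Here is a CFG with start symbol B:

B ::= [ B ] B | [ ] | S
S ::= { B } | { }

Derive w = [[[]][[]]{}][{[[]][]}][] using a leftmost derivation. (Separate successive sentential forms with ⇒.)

B ⇒ [B]B ⇒ [[B]B]B ⇒ [[[]]B]B ⇒ [[[]][B]B]B ⇒ [[[]][[]]B]B ⇒ [[[]][[]]S]B ⇒ [[[]][[]]{}]B ⇒ [[[]][[]]{}][B]B ⇒ [[[]][[]]{}][S]B ⇒ [[[]][[]]{}][{B}]B ⇒ [[[]][[]]{}][{[B]B}]B ⇒ [[[]][[]]{}][{[[]]B}]B ⇒ [[[]][[]]{}][{[[]][]}]B ⇒ [[[]][[]]{}][{[[]][]}][]

B ⇒ [B]B   [B ::= [ B ] B]
[B]B ⇒ [[B]B]B   [B ::= [ B ] B]
[[B]B]B ⇒ [[[]]B]B   [B ::= [ ]]
[[[]]B]B ⇒ [[[]][B]B]B   [B ::= [ B ] B]
[[[]][B]B]B ⇒ [[[]][[]]B]B   [B ::= [ ]]
[[[]][[]]B]B ⇒ [[[]][[]]S]B   [B ::= S]
[[[]][[]]S]B ⇒ [[[]][[]]{}]B   [S ::= { }]
[[[]][[]]{}]B ⇒ [[[]][[]]{}][B]B   [B ::= [ B ] B]
[[[]][[]]{}][B]B ⇒ [[[]][[]]{}][S]B   [B ::= S]
[[[]][[]]{}][S]B ⇒ [[[]][[]]{}][{B}]B   [S ::= { B }]
[[[]][[]]{}][{B}]B ⇒ [[[]][[]]{}][{[B]B}]B   [B ::= [ B ] B]
[[[]][[]]{}][{[B]B}]B ⇒ [[[]][[]]{}][{[[]]B}]B   [B ::= [ ]]
[[[]][[]]{}][{[[]]B}]B ⇒ [[[]][[]]{}][{[[]][]}]B   [B ::= [ ]]
[[[]][[]]{}][{[[]][]}]B ⇒ [[[]][[]]{}][{[[]][]}][]   [B ::= [ ]]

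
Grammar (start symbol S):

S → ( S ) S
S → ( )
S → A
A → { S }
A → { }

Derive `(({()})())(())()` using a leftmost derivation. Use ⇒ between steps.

S⇒(S)S⇒((S)S)S⇒((A)S)S⇒(({S})S)S⇒(({()})S)S⇒(({()})())S⇒(({()})())(S)S⇒(({()})())(())S⇒(({()})())(())()

S ⇒ (S)S   [S → ( S ) S]
(S)S ⇒ ((S)S)S   [S → ( S ) S]
((S)S)S ⇒ ((A)S)S   [S → A]
((A)S)S ⇒ (({S})S)S   [A → { S }]
(({S})S)S ⇒ (({()})S)S   [S → ( )]
(({()})S)S ⇒ (({()})())S   [S → ( )]
(({()})())S ⇒ (({()})())(S)S   [S → ( S ) S]
(({()})())(S)S ⇒ (({()})())(())S   [S → ( )]
(({()})())(())S ⇒ (({()})())(())()   [S → ( )]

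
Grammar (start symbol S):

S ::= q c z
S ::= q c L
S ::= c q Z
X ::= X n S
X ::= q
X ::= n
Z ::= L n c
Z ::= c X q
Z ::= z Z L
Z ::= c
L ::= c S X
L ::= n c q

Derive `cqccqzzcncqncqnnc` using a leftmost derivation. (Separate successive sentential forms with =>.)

S=>cqZ=>cqLnc=>cqcSXnc=>cqccqZXnc=>cqccqzZLXnc=>cqccqzzZLLXnc=>cqccqzzcLLXnc=>cqccqzzcncqLXnc=>cqccqzzcncqncqXnc=>cqccqzzcncqncqnnc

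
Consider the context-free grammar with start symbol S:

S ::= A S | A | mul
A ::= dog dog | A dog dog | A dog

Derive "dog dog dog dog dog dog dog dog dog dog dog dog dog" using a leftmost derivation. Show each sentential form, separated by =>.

S => A   [S ::= A]
A => A dog dog   [A ::= A dog dog]
A dog dog => A dog dog dog   [A ::= A dog]
A dog dog dog => A dog dog dog dog dog   [A ::= A dog dog]
A dog dog dog dog dog => A dog dog dog dog dog dog   [A ::= A dog]
A dog dog dog dog dog dog => A dog dog dog dog dog dog dog   [A ::= A dog]
A dog dog dog dog dog dog dog => A dog dog dog dog dog dog dog dog   [A ::= A dog]
A dog dog dog dog dog dog dog dog => A dog dog dog dog dog dog dog dog dog dog   [A ::= A dog dog]
A dog dog dog dog dog dog dog dog dog dog => A dog dog dog dog dog dog dog dog dog dog dog   [A ::= A dog]
A dog dog dog dog dog dog dog dog dog dog dog => dog dog dog dog dog dog dog dog dog dog dog dog dog   [A ::= dog dog]

S => A => A dog dog => A dog dog dog => A dog dog dog dog dog => A dog dog dog dog dog dog => A dog dog dog dog dog dog dog => A dog dog dog dog dog dog dog dog => A dog dog dog dog dog dog dog dog dog dog => A dog dog dog dog dog dog dog dog dog dog dog => dog dog dog dog dog dog dog dog dog dog dog dog dog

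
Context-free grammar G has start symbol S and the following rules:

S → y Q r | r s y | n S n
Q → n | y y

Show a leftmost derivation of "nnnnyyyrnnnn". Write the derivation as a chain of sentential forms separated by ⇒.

S ⇒ nSn ⇒ nnSnn ⇒ nnnSnnn ⇒ nnnnSnnnn ⇒ nnnnyQrnnnn ⇒ nnnnyyyrnnnn

S ⇒ nSn   [S → n S n]
nSn ⇒ nnSnn   [S → n S n]
nnSnn ⇒ nnnSnnn   [S → n S n]
nnnSnnn ⇒ nnnnSnnnn   [S → n S n]
nnnnSnnnn ⇒ nnnnyQrnnnn   [S → y Q r]
nnnnyQrnnnn ⇒ nnnnyyyrnnnn   [Q → y y]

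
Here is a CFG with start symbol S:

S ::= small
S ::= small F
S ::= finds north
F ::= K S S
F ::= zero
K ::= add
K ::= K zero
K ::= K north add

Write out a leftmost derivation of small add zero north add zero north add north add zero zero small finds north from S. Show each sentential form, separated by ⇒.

S ⇒ small F ⇒ small K S S ⇒ small K zero S S ⇒ small K zero zero S S ⇒ small K north add zero zero S S ⇒ small K north add north add zero zero S S ⇒ small K zero north add north add zero zero S S ⇒ small K north add zero north add north add zero zero S S ⇒ small K zero north add zero north add north add zero zero S S ⇒ small add zero north add zero north add north add zero zero S S ⇒ small add zero north add zero north add north add zero zero small S ⇒ small add zero north add zero north add north add zero zero small finds north

S ⇒ small F   [S ::= small F]
small F ⇒ small K S S   [F ::= K S S]
small K S S ⇒ small K zero S S   [K ::= K zero]
small K zero S S ⇒ small K zero zero S S   [K ::= K zero]
small K zero zero S S ⇒ small K north add zero zero S S   [K ::= K north add]
small K north add zero zero S S ⇒ small K north add north add zero zero S S   [K ::= K north add]
small K north add north add zero zero S S ⇒ small K zero north add north add zero zero S S   [K ::= K zero]
small K zero north add north add zero zero S S ⇒ small K north add zero north add north add zero zero S S   [K ::= K north add]
small K north add zero north add north add zero zero S S ⇒ small K zero north add zero north add north add zero zero S S   [K ::= K zero]
small K zero north add zero north add north add zero zero S S ⇒ small add zero north add zero north add north add zero zero S S   [K ::= add]
small add zero north add zero north add north add zero zero S S ⇒ small add zero north add zero north add north add zero zero small S   [S ::= small]
small add zero north add zero north add north add zero zero small S ⇒ small add zero north add zero north add north add zero zero small finds north   [S ::= finds north]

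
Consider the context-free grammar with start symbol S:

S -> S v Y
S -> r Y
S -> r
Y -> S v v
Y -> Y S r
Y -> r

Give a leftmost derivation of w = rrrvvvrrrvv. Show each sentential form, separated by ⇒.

S⇒rY⇒rSvv⇒rSvYvv⇒rrYvYvv⇒rrSvvvYvv⇒rrrvvvYvv⇒rrrvvvYSrvv⇒rrrvvvrSrvv⇒rrrvvvrrrvv

S ⇒ rY   [S -> r Y]
rY ⇒ rSvv   [Y -> S v v]
rSvv ⇒ rSvYvv   [S -> S v Y]
rSvYvv ⇒ rrYvYvv   [S -> r Y]
rrYvYvv ⇒ rrSvvvYvv   [Y -> S v v]
rrSvvvYvv ⇒ rrrvvvYvv   [S -> r]
rrrvvvYvv ⇒ rrrvvvYSrvv   [Y -> Y S r]
rrrvvvYSrvv ⇒ rrrvvvrSrvv   [Y -> r]
rrrvvvrSrvv ⇒ rrrvvvrrrvv   [S -> r]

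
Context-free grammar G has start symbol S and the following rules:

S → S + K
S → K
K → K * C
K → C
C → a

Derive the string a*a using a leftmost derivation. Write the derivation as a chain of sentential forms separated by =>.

S => K => K*C => C*C => a*C => a*a

S => K   [S → K]
K => K*C   [K → K * C]
K*C => C*C   [K → C]
C*C => a*C   [C → a]
a*C => a*a   [C → a]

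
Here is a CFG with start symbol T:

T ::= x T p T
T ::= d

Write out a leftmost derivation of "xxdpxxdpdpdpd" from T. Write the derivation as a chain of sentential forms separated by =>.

T => xTpT   [T ::= x T p T]
xTpT => xxTpTpT   [T ::= x T p T]
xxTpTpT => xxdpTpT   [T ::= d]
xxdpTpT => xxdpxTpTpT   [T ::= x T p T]
xxdpxTpTpT => xxdpxxTpTpTpT   [T ::= x T p T]
xxdpxxTpTpTpT => xxdpxxdpTpTpT   [T ::= d]
xxdpxxdpTpTpT => xxdpxxdpdpTpT   [T ::= d]
xxdpxxdpdpTpT => xxdpxxdpdpdpT   [T ::= d]
xxdpxxdpdpdpT => xxdpxxdpdpdpd   [T ::= d]

T => xTpT => xxTpTpT => xxdpTpT => xxdpxTpTpT => xxdpxxTpTpTpT => xxdpxxdpTpTpT => xxdpxxdpdpTpT => xxdpxxdpdpdpT => xxdpxxdpdpdpd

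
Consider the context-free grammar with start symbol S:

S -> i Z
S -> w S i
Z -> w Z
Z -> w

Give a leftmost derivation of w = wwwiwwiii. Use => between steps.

S=>wSi=>wwSii=>wwwSiii=>wwwiZiii=>wwwiwZiii=>wwwiwwiii

S => wSi   [S -> w S i]
wSi => wwSii   [S -> w S i]
wwSii => wwwSiii   [S -> w S i]
wwwSiii => wwwiZiii   [S -> i Z]
wwwiZiii => wwwiwZiii   [Z -> w Z]
wwwiwZiii => wwwiwwiii   [Z -> w]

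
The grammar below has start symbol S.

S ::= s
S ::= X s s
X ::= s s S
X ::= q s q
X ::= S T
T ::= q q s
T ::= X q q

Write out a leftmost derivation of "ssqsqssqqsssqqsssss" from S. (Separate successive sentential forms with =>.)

S => Xss   [S ::= X s s]
Xss => ssSss   [X ::= s s S]
ssSss => ssXssss   [S ::= X s s]
ssXssss => ssSTssss   [X ::= S T]
ssSTssss => ssXssTssss   [S ::= X s s]
ssXssTssss => ssSTssTssss   [X ::= S T]
ssSTssTssss => ssXssTssTssss   [S ::= X s s]
ssXssTssTssss => ssqsqssTssTssss   [X ::= q s q]
ssqsqssTssTssss => ssqsqssqqsssTssss   [T ::= q q s]
ssqsqssqqsssTssss => ssqsqssqqsssqqsssss   [T ::= q q s]

S => Xss => ssSss => ssXssss => ssSTssss => ssXssTssss => ssSTssTssss => ssXssTssTssss => ssqsqssTssTssss => ssqsqssqqsssTssss => ssqsqssqqsssqqsssss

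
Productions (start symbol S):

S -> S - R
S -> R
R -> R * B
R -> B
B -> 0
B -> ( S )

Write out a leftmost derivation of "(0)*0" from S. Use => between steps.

S => R => R*B => B*B => (S)*B => (R)*B => (B)*B => (0)*B => (0)*0

S => R   [S -> R]
R => R*B   [R -> R * B]
R*B => B*B   [R -> B]
B*B => (S)*B   [B -> ( S )]
(S)*B => (R)*B   [S -> R]
(R)*B => (B)*B   [R -> B]
(B)*B => (0)*B   [B -> 0]
(0)*B => (0)*0   [B -> 0]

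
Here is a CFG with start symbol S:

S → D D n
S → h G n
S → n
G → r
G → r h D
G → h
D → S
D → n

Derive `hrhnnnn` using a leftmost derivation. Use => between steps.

S=>hGn=>hrhDn=>hrhSn=>hrhDDnn=>hrhnDnn=>hrhnnnn

S => hGn   [S → h G n]
hGn => hrhDn   [G → r h D]
hrhDn => hrhSn   [D → S]
hrhSn => hrhDDnn   [S → D D n]
hrhDDnn => hrhnDnn   [D → n]
hrhnDnn => hrhnnnn   [D → n]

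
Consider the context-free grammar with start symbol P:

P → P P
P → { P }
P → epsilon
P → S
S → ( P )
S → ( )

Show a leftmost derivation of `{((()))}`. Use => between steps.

P => PP => {P}P => {S}P => {(P)}P => {(S)}P => {((P))}P => {((S))}P => {((()))}P => {((()))}

P => PP   [P → P P]
PP => {P}P   [P → { P }]
{P}P => {S}P   [P → S]
{S}P => {(P)}P   [S → ( P )]
{(P)}P => {(S)}P   [P → S]
{(S)}P => {((P))}P   [S → ( P )]
{((P))}P => {((S))}P   [P → S]
{((S))}P => {((()))}P   [S → ( )]
{((()))}P => {((()))}   [P → epsilon]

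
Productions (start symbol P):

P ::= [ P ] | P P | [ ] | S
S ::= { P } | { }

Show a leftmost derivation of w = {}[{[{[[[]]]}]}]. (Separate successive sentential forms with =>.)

P=>PP=>SP=>{}P=>{}[P]=>{}[S]=>{}[{P}]=>{}[{[P]}]=>{}[{[S]}]=>{}[{[{P}]}]=>{}[{[{[P]}]}]=>{}[{[{[[P]]}]}]=>{}[{[{[[[]]]}]}]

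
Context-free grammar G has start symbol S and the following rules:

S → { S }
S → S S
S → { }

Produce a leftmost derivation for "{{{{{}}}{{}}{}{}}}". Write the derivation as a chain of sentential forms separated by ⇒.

S ⇒ {S} ⇒ {{S}} ⇒ {{SS}} ⇒ {{SSS}} ⇒ {{{S}SS}} ⇒ {{{{S}}SS}} ⇒ {{{{{}}}SS}} ⇒ {{{{{}}}SSS}} ⇒ {{{{{}}}{S}SS}} ⇒ {{{{{}}}{{}}SS}} ⇒ {{{{{}}}{{}}{}S}} ⇒ {{{{{}}}{{}}{}{}}}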